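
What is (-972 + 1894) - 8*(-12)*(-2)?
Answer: 730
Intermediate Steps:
(-972 + 1894) - 8*(-12)*(-2) = 922 + 96*(-2) = 922 - 192 = 730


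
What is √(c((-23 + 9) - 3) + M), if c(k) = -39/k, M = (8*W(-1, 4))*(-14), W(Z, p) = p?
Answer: I*√128809/17 ≈ 21.112*I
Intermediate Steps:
M = -448 (M = (8*4)*(-14) = 32*(-14) = -448)
√(c((-23 + 9) - 3) + M) = √(-39/((-23 + 9) - 3) - 448) = √(-39/(-14 - 3) - 448) = √(-39/(-17) - 448) = √(-39*(-1/17) - 448) = √(39/17 - 448) = √(-7577/17) = I*√128809/17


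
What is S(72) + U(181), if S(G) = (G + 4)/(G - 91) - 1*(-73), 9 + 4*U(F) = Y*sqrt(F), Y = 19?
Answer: 267/4 + 19*sqrt(181)/4 ≈ 130.65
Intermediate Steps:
U(F) = -9/4 + 19*sqrt(F)/4 (U(F) = -9/4 + (19*sqrt(F))/4 = -9/4 + 19*sqrt(F)/4)
S(G) = 73 + (4 + G)/(-91 + G) (S(G) = (4 + G)/(-91 + G) + 73 = 73 + (4 + G)/(-91 + G))
S(72) + U(181) = (-6639 + 74*72)/(-91 + 72) + (-9/4 + 19*sqrt(181)/4) = (-6639 + 5328)/(-19) + (-9/4 + 19*sqrt(181)/4) = -1/19*(-1311) + (-9/4 + 19*sqrt(181)/4) = 69 + (-9/4 + 19*sqrt(181)/4) = 267/4 + 19*sqrt(181)/4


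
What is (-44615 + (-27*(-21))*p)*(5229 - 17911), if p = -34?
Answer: 810291026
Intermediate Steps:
(-44615 + (-27*(-21))*p)*(5229 - 17911) = (-44615 - 27*(-21)*(-34))*(5229 - 17911) = (-44615 + 567*(-34))*(-12682) = (-44615 - 19278)*(-12682) = -63893*(-12682) = 810291026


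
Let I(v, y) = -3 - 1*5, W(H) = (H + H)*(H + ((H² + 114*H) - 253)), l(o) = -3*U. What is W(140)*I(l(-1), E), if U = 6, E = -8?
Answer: -79401280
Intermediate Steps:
l(o) = -18 (l(o) = -3*6 = -18)
W(H) = 2*H*(-253 + H² + 115*H) (W(H) = (2*H)*(H + (-253 + H² + 114*H)) = (2*H)*(-253 + H² + 115*H) = 2*H*(-253 + H² + 115*H))
I(v, y) = -8 (I(v, y) = -3 - 5 = -8)
W(140)*I(l(-1), E) = (2*140*(-253 + 140² + 115*140))*(-8) = (2*140*(-253 + 19600 + 16100))*(-8) = (2*140*35447)*(-8) = 9925160*(-8) = -79401280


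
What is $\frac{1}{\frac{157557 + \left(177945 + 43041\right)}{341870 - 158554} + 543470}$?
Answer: $\frac{183316}{99627125063} \approx 1.84 \cdot 10^{-6}$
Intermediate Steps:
$\frac{1}{\frac{157557 + \left(177945 + 43041\right)}{341870 - 158554} + 543470} = \frac{1}{\frac{157557 + 220986}{183316} + 543470} = \frac{1}{378543 \cdot \frac{1}{183316} + 543470} = \frac{1}{\frac{378543}{183316} + 543470} = \frac{1}{\frac{99627125063}{183316}} = \frac{183316}{99627125063}$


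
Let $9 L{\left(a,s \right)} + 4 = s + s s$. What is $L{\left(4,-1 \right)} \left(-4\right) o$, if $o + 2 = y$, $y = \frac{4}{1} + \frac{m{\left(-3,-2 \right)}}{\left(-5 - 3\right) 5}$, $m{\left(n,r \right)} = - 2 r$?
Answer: $\frac{152}{45} \approx 3.3778$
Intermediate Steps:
$L{\left(a,s \right)} = - \frac{4}{9} + \frac{s}{9} + \frac{s^{2}}{9}$ ($L{\left(a,s \right)} = - \frac{4}{9} + \frac{s + s s}{9} = - \frac{4}{9} + \frac{s + s^{2}}{9} = - \frac{4}{9} + \left(\frac{s}{9} + \frac{s^{2}}{9}\right) = - \frac{4}{9} + \frac{s}{9} + \frac{s^{2}}{9}$)
$y = \frac{39}{10}$ ($y = \frac{4}{1} + \frac{\left(-2\right) \left(-2\right)}{\left(-5 - 3\right) 5} = 4 \cdot 1 + \frac{4}{\left(-8\right) 5} = 4 + \frac{4}{-40} = 4 + 4 \left(- \frac{1}{40}\right) = 4 - \frac{1}{10} = \frac{39}{10} \approx 3.9$)
$o = \frac{19}{10}$ ($o = -2 + \frac{39}{10} = \frac{19}{10} \approx 1.9$)
$L{\left(4,-1 \right)} \left(-4\right) o = \left(- \frac{4}{9} + \frac{1}{9} \left(-1\right) + \frac{\left(-1\right)^{2}}{9}\right) \left(-4\right) \frac{19}{10} = \left(- \frac{4}{9} - \frac{1}{9} + \frac{1}{9} \cdot 1\right) \left(-4\right) \frac{19}{10} = \left(- \frac{4}{9} - \frac{1}{9} + \frac{1}{9}\right) \left(-4\right) \frac{19}{10} = \left(- \frac{4}{9}\right) \left(-4\right) \frac{19}{10} = \frac{16}{9} \cdot \frac{19}{10} = \frac{152}{45}$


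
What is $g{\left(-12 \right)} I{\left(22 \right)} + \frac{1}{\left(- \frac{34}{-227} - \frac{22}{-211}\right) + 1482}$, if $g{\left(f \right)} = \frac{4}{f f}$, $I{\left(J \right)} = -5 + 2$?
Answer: $- \frac{11736793}{141991044} \approx -0.082659$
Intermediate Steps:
$I{\left(J \right)} = -3$
$g{\left(f \right)} = \frac{4}{f^{2}}$
$g{\left(-12 \right)} I{\left(22 \right)} + \frac{1}{\left(- \frac{34}{-227} - \frac{22}{-211}\right) + 1482} = \frac{4}{144} \left(-3\right) + \frac{1}{\left(- \frac{34}{-227} - \frac{22}{-211}\right) + 1482} = 4 \cdot \frac{1}{144} \left(-3\right) + \frac{1}{\left(\left(-34\right) \left(- \frac{1}{227}\right) - - \frac{22}{211}\right) + 1482} = \frac{1}{36} \left(-3\right) + \frac{1}{\left(\frac{34}{227} + \frac{22}{211}\right) + 1482} = - \frac{1}{12} + \frac{1}{\frac{12168}{47897} + 1482} = - \frac{1}{12} + \frac{1}{\frac{70995522}{47897}} = - \frac{1}{12} + \frac{47897}{70995522} = - \frac{11736793}{141991044}$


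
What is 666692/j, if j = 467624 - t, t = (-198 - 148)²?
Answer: 166673/86977 ≈ 1.9163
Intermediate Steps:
t = 119716 (t = (-346)² = 119716)
j = 347908 (j = 467624 - 1*119716 = 467624 - 119716 = 347908)
666692/j = 666692/347908 = 666692*(1/347908) = 166673/86977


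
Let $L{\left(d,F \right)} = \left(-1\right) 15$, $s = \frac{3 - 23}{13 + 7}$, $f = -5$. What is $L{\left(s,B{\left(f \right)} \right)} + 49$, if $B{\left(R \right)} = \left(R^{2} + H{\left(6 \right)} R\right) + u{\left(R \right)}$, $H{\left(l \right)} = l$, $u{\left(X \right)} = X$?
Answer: $34$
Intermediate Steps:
$s = -1$ ($s = - \frac{20}{20} = \left(-20\right) \frac{1}{20} = -1$)
$B{\left(R \right)} = R^{2} + 7 R$ ($B{\left(R \right)} = \left(R^{2} + 6 R\right) + R = R^{2} + 7 R$)
$L{\left(d,F \right)} = -15$
$L{\left(s,B{\left(f \right)} \right)} + 49 = -15 + 49 = 34$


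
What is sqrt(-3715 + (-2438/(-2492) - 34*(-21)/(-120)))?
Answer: I*sqrt(144382888405)/6230 ≈ 60.992*I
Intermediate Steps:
sqrt(-3715 + (-2438/(-2492) - 34*(-21)/(-120))) = sqrt(-3715 + (-2438*(-1/2492) + 714*(-1/120))) = sqrt(-3715 + (1219/1246 - 119/20)) = sqrt(-3715 - 61947/12460) = sqrt(-46350847/12460) = I*sqrt(144382888405)/6230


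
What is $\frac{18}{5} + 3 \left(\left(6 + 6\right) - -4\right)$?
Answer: $\frac{258}{5} \approx 51.6$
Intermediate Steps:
$\frac{18}{5} + 3 \left(\left(6 + 6\right) - -4\right) = 18 \cdot \frac{1}{5} + 3 \left(12 + 4\right) = \frac{18}{5} + 3 \cdot 16 = \frac{18}{5} + 48 = \frac{258}{5}$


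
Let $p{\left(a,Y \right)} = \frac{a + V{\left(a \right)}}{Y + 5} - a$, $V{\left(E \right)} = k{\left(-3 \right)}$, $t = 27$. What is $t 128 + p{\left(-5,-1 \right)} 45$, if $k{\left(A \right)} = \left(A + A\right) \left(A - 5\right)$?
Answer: $\frac{16659}{4} \approx 4164.8$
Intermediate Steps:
$k{\left(A \right)} = 2 A \left(-5 + A\right)$
$V{\left(E \right)} = 48$ ($V{\left(E \right)} = 2 \left(-3\right) \left(-5 - 3\right) = 2 \left(-3\right) \left(-8\right) = 48$)
$p{\left(a,Y \right)} = - a + \frac{48 + a}{5 + Y}$ ($p{\left(a,Y \right)} = \frac{a + 48}{Y + 5} - a = \frac{48 + a}{5 + Y} - a = - a + \frac{48 + a}{5 + Y}$)
$t 128 + p{\left(-5,-1 \right)} 45 = 27 \cdot 128 + \frac{48 - -20 - \left(-1\right) \left(-5\right)}{5 - 1} \cdot 45 = 3456 + \frac{48 + 20 - 5}{4} \cdot 45 = 3456 + \frac{1}{4} \cdot 63 \cdot 45 = 3456 + \frac{63}{4} \cdot 45 = 3456 + \frac{2835}{4} = \frac{16659}{4}$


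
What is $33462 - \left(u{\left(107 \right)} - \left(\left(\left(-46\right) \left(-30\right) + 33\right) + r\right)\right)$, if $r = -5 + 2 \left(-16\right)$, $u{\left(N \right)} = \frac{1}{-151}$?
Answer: $\frac{5260539}{151} \approx 34838.0$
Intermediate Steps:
$u{\left(N \right)} = - \frac{1}{151}$
$r = -37$ ($r = -5 - 32 = -37$)
$33462 - \left(u{\left(107 \right)} - \left(\left(\left(-46\right) \left(-30\right) + 33\right) + r\right)\right) = 33462 - \left(- \frac{1}{151} - \left(\left(\left(-46\right) \left(-30\right) + 33\right) - 37\right)\right) = 33462 - \left(- \frac{1}{151} - \left(\left(1380 + 33\right) - 37\right)\right) = 33462 - \left(- \frac{1}{151} - \left(1413 - 37\right)\right) = 33462 - \left(- \frac{1}{151} - 1376\right) = 33462 - - \frac{207777}{151} = 33462 + \frac{207777}{151} = \frac{5260539}{151}$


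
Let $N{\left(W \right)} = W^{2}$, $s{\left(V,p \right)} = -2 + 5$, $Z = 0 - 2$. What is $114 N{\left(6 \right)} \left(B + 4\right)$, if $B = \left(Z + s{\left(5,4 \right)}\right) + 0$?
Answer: $20520$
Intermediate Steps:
$Z = -2$ ($Z = 0 - 2 = -2$)
$s{\left(V,p \right)} = 3$
$B = 1$ ($B = \left(-2 + 3\right) + 0 = 1 + 0 = 1$)
$114 N{\left(6 \right)} \left(B + 4\right) = 114 \cdot 6^{2} \left(1 + 4\right) = 114 \cdot 36 \cdot 5 = 114 \cdot 180 = 20520$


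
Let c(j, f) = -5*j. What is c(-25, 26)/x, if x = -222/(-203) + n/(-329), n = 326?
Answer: 34075/28 ≈ 1217.0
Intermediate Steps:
x = 140/1363 (x = -222/(-203) + 326/(-329) = -222*(-1/203) + 326*(-1/329) = 222/203 - 326/329 = 140/1363 ≈ 0.10271)
c(-25, 26)/x = (-5*(-25))/(140/1363) = 125*(1363/140) = 34075/28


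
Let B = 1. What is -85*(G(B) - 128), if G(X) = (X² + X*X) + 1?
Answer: 10625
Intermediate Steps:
G(X) = 1 + 2*X² (G(X) = (X² + X²) + 1 = 2*X² + 1 = 1 + 2*X²)
-85*(G(B) - 128) = -85*((1 + 2*1²) - 128) = -85*((1 + 2*1) - 128) = -85*((1 + 2) - 128) = -85*(3 - 128) = -85*(-125) = 10625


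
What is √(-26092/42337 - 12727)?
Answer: I*√22813253965667/42337 ≈ 112.82*I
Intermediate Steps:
√(-26092/42337 - 12727) = √(-538849091/42337) = I*√22813253965667/42337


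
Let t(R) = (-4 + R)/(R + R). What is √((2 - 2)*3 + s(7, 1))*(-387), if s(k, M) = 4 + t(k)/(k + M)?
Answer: -387*√3157/28 ≈ -776.59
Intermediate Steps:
t(R) = (-4 + R)/(2*R) (t(R) = (-4 + R)/((2*R)) = (-4 + R)*(1/(2*R)) = (-4 + R)/(2*R))
s(k, M) = 4 + (-4 + k)/(2*k*(M + k)) (s(k, M) = 4 + ((-4 + k)/(2*k))/(k + M) = 4 + ((-4 + k)/(2*k))/(M + k) = 4 + (-4 + k)/(2*k*(M + k)))
√((2 - 2)*3 + s(7, 1))*(-387) = √((2 - 2)*3 + (½)*(-4 + 7 + 8*7*(1 + 7))/(7*(1 + 7)))*(-387) = √(0*3 + (½)*(⅐)*(-4 + 7 + 8*7*8)/8)*(-387) = √(0 + (½)*(⅐)*(⅛)*(-4 + 7 + 448))*(-387) = √(0 + (½)*(⅐)*(⅛)*451)*(-387) = √(0 + 451/112)*(-387) = √(451/112)*(-387) = (√3157/28)*(-387) = -387*√3157/28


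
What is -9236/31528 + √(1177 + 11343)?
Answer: -2309/7882 + 2*√3130 ≈ 111.60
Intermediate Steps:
-9236/31528 + √(1177 + 11343) = -9236*1/31528 + √12520 = -2309/7882 + 2*√3130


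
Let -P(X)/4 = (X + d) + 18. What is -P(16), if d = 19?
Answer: 212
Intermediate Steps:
P(X) = -148 - 4*X (P(X) = -4*((X + 19) + 18) = -4*((19 + X) + 18) = -4*(37 + X) = -148 - 4*X)
-P(16) = -(-148 - 4*16) = -(-148 - 64) = -1*(-212) = 212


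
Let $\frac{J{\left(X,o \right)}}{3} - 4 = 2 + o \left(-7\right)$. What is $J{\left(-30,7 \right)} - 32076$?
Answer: $-32205$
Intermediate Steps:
$J{\left(X,o \right)} = 18 - 21 o$ ($J{\left(X,o \right)} = 12 + 3 \left(2 + o \left(-7\right)\right) = 12 + 3 \left(2 - 7 o\right) = 12 - \left(-6 + 21 o\right) = 18 - 21 o$)
$J{\left(-30,7 \right)} - 32076 = \left(18 - 147\right) - 32076 = -129 - 32076 = -32205$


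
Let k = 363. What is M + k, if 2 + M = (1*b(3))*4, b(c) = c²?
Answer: 397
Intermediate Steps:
M = 34 (M = -2 + (1*3²)*4 = -2 + (1*9)*4 = -2 + 9*4 = -2 + 36 = 34)
M + k = 34 + 363 = 397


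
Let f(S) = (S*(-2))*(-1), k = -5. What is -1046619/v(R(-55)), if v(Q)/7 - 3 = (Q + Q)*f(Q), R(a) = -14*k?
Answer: -149517/19603 ≈ -7.6273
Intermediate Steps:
f(S) = 2*S (f(S) = -2*S*(-1) = 2*S)
R(a) = 70 (R(a) = -14*(-5) = 70)
v(Q) = 21 + 28*Q² (v(Q) = 21 + 7*((Q + Q)*(2*Q)) = 21 + 7*((2*Q)*(2*Q)) = 21 + 7*(4*Q²) = 21 + 28*Q²)
-1046619/v(R(-55)) = -1046619/(21 + 28*70²) = -1046619/(21 + 28*4900) = -1046619/(21 + 137200) = -1046619/137221 = -1046619*1/137221 = -149517/19603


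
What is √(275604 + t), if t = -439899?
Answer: 3*I*√18255 ≈ 405.33*I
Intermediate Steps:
√(275604 + t) = √(275604 - 439899) = √(-164295) = 3*I*√18255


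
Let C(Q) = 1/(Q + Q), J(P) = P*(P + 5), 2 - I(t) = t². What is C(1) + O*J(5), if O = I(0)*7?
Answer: 1401/2 ≈ 700.50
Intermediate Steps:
I(t) = 2 - t²
J(P) = P*(5 + P)
C(Q) = 1/(2*Q)
O = 14 (O = (2 - 1*0²)*7 = (2 - 1*0)*7 = (2 + 0)*7 = 2*7 = 14)
C(1) + O*J(5) = (½)/1 + 14*(5*(5 + 5)) = (½)*1 + 14*(5*10) = ½ + 14*50 = ½ + 700 = 1401/2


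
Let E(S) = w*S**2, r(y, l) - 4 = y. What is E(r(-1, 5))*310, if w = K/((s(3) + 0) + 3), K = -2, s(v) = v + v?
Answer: -620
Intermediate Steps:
s(v) = 2*v
r(y, l) = 4 + y
w = -2/9 (w = -2/((2*3 + 0) + 3) = -2/((6 + 0) + 3) = -2/(6 + 3) = -2/9 ≈ -0.22222)
E(S) = -2*S**2/9
E(r(-1, 5))*310 = -2*(4 - 1)**2/9*310 = -2/9*3**2*310 = -2/9*9*310 = -2*310 = -620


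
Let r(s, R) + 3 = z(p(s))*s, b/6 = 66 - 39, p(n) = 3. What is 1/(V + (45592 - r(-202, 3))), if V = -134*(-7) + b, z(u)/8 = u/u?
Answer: 1/48311 ≈ 2.0699e-5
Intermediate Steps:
z(u) = 8 (z(u) = 8*(u/u) = 8*1 = 8)
b = 162 (b = 6*(66 - 39) = 6*27 = 162)
r(s, R) = -3 + 8*s
V = 1100 (V = -134*(-7) + 162 = 938 + 162 = 1100)
1/(V + (45592 - r(-202, 3))) = 1/(1100 + (45592 - (-3 + 8*(-202)))) = 1/(1100 + (45592 - (-3 - 1616))) = 1/(1100 + (45592 - 1*(-1619))) = 1/(1100 + (45592 + 1619)) = 1/(1100 + 47211) = 1/48311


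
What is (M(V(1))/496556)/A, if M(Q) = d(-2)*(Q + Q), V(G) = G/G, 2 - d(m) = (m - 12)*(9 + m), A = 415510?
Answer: 5/5158099589 ≈ 9.6935e-10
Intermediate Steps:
d(m) = 2 - (-12 + m)*(9 + m) (d(m) = 2 - (m - 12)*(9 + m) = 2 - (-12 + m)*(9 + m))
V(G) = 1
M(Q) = 200*Q (M(Q) = (110 - 1*(-2)**2 + 3*(-2))*(Q + Q) = (110 - 1*4 - 6)*(2*Q) = (110 - 4 - 6)*(2*Q) = 100*(2*Q) = 200*Q)
(M(V(1))/496556)/A = ((200*1)/496556)/415510 = (200*(1/496556))*(1/415510) = (50/124139)*(1/415510) = 5/5158099589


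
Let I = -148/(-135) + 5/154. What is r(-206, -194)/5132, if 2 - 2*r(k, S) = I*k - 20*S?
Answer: -37894709/106694280 ≈ -0.35517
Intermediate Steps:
I = 23467/20790 (I = -148*(-1/135) + 5*(1/154) = 148/135 + 5/154 = 23467/20790 ≈ 1.1288)
r(k, S) = 1 + 10*S - 23467*k/41580 (r(k, S) = 1 - (23467*k/20790 - 20*S)/2 = 1 - (-20*S + 23467*k/20790)/2 = 1 + (10*S - 23467*k/41580) = 1 + 10*S - 23467*k/41580)
r(-206, -194)/5132 = (1 + 10*(-194) - 23467/41580*(-206))/5132 = (1 - 1940 + 2417101/20790)*(1/5132) = -37894709/20790*1/5132 = -37894709/106694280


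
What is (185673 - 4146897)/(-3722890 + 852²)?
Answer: 1980612/1498493 ≈ 1.3217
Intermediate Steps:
(185673 - 4146897)/(-3722890 + 852²) = -3961224/(-3722890 + 725904) = -3961224/(-2996986) = -3961224*(-1/2996986) = 1980612/1498493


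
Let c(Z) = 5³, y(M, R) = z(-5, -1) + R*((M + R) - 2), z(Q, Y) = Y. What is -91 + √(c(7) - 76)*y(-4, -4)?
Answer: 182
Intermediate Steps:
y(M, R) = -1 + R*(-2 + M + R) (y(M, R) = -1 + R*((M + R) - 2) = -1 + R*(-2 + M + R))
c(Z) = 125
-91 + √(c(7) - 76)*y(-4, -4) = -91 + √(125 - 76)*(-1 + (-4)² - 2*(-4) - 4*(-4)) = -91 + √49*(-1 + 16 + 8 + 16) = -91 + 7*39 = -91 + 273 = 182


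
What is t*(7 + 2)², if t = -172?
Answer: -13932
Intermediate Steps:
t*(7 + 2)² = -172*(7 + 2)² = -172*9² = -172*81 = -13932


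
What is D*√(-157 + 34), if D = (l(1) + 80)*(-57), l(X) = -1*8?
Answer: -4104*I*√123 ≈ -45516.0*I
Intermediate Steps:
l(X) = -8
D = -4104 (D = (-8 + 80)*(-57) = 72*(-57) = -4104)
D*√(-157 + 34) = -4104*√(-157 + 34) = -4104*I*√123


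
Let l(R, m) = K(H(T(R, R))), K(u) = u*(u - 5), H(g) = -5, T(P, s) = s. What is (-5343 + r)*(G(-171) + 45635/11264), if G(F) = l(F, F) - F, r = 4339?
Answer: -636279729/2816 ≈ -2.2595e+5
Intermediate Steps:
K(u) = u*(-5 + u)
l(R, m) = 50 (l(R, m) = -5*(-5 - 5) = -5*(-10) = 50)
G(F) = 50 - F
(-5343 + r)*(G(-171) + 45635/11264) = (-5343 + 4339)*((50 - 1*(-171)) + 45635/11264) = -1004*((50 + 171) + 45635*(1/11264)) = -1004*(221 + 45635/11264) = -1004*2534979/11264 = -636279729/2816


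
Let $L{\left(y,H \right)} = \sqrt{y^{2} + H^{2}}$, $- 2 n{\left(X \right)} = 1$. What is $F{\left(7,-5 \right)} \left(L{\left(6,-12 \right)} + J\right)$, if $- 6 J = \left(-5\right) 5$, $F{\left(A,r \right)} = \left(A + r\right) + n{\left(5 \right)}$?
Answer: $\frac{25}{4} + 9 \sqrt{5} \approx 26.375$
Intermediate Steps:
$n{\left(X \right)} = - \frac{1}{2}$ ($n{\left(X \right)} = \left(- \frac{1}{2}\right) 1 = - \frac{1}{2}$)
$L{\left(y,H \right)} = \sqrt{H^{2} + y^{2}}$
$F{\left(A,r \right)} = - \frac{1}{2} + A + r$ ($F{\left(A,r \right)} = \left(A + r\right) - \frac{1}{2} = - \frac{1}{2} + A + r$)
$J = \frac{25}{6}$ ($J = - \frac{\left(-5\right) 5}{6} = \left(- \frac{1}{6}\right) \left(-25\right) = \frac{25}{6} \approx 4.1667$)
$F{\left(7,-5 \right)} \left(L{\left(6,-12 \right)} + J\right) = \left(- \frac{1}{2} + 7 - 5\right) \left(\sqrt{\left(-12\right)^{2} + 6^{2}} + \frac{25}{6}\right) = \frac{3 \left(\sqrt{144 + 36} + \frac{25}{6}\right)}{2} = \frac{3 \left(\sqrt{180} + \frac{25}{6}\right)}{2} = \frac{3 \left(6 \sqrt{5} + \frac{25}{6}\right)}{2} = \frac{3 \left(\frac{25}{6} + 6 \sqrt{5}\right)}{2} = \frac{25}{4} + 9 \sqrt{5}$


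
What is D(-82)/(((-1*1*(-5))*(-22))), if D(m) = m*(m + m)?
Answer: -6724/55 ≈ -122.25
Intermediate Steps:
D(m) = 2*m² (D(m) = m*(2*m) = 2*m²)
D(-82)/(((-1*1*(-5))*(-22))) = (2*(-82)²)/(((-1*1*(-5))*(-22))) = (2*6724)/((-1*(-5)*(-22))) = 13448/((5*(-22))) = 13448/(-110) = 13448*(-1/110) = -6724/55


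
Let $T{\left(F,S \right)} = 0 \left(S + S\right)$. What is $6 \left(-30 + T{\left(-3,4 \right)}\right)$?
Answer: $-180$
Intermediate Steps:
$T{\left(F,S \right)} = 0$ ($T{\left(F,S \right)} = 0 \cdot 2 S = 0$)
$6 \left(-30 + T{\left(-3,4 \right)}\right) = 6 \left(-30 + 0\right) = 6 \left(-30\right) = -180$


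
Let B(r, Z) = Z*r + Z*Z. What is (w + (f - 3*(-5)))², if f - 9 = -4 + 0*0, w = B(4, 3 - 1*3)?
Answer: 400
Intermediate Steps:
B(r, Z) = Z² + Z*r (B(r, Z) = Z*r + Z² = Z² + Z*r)
w = 0 (w = (3 - 1*3)*((3 - 1*3) + 4) = (3 - 3)*((3 - 3) + 4) = 0*(0 + 4) = 0*4 = 0)
f = 5 (f = 9 + (-4 + 0*0) = 9 + (-4 + 0) = 9 - 4 = 5)
(w + (f - 3*(-5)))² = (0 + (5 - 3*(-5)))² = (0 + (5 - 1*(-15)))² = (0 + (5 + 15))² = (0 + 20)² = 20² = 400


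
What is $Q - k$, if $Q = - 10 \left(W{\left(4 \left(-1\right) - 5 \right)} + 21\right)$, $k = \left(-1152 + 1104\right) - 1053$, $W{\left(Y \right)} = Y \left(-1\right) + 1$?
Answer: $791$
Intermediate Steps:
$W{\left(Y \right)} = 1 - Y$ ($W{\left(Y \right)} = - Y + 1 = 1 - Y$)
$k = -1101$ ($k = -48 - 1053 = -1101$)
$Q = -310$ ($Q = - 10 \left(\left(1 - \left(4 \left(-1\right) - 5\right)\right) + 21\right) = - 10 \left(\left(1 - \left(-4 - 5\right)\right) + 21\right) = - 10 \left(\left(1 - -9\right) + 21\right) = - 10 \left(\left(1 + 9\right) + 21\right) = - 10 \left(10 + 21\right) = \left(-10\right) 31 = -310$)
$Q - k = -310 - -1101 = -310 + 1101 = 791$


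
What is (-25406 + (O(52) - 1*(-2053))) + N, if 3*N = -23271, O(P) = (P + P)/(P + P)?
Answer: -31109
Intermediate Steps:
O(P) = 1 (O(P) = (2*P)/((2*P)) = (2*P)*(1/(2*P)) = 1)
N = -7757 (N = (⅓)*(-23271) = -7757)
(-25406 + (O(52) - 1*(-2053))) + N = (-25406 + (1 - 1*(-2053))) - 7757 = (-25406 + (1 + 2053)) - 7757 = (-25406 + 2054) - 7757 = -23352 - 7757 = -31109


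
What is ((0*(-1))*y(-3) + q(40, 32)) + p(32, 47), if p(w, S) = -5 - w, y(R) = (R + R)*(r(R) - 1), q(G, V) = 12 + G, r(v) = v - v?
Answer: 15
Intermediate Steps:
r(v) = 0
y(R) = -2*R (y(R) = (R + R)*(0 - 1) = (2*R)*(-1) = -2*R)
((0*(-1))*y(-3) + q(40, 32)) + p(32, 47) = ((0*(-1))*(-2*(-3)) + (12 + 40)) + (-5 - 1*32) = (0*6 + 52) + (-5 - 32) = (0 + 52) - 37 = 52 - 37 = 15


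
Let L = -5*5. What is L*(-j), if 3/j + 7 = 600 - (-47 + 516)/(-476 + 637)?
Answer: 575/4524 ≈ 0.12710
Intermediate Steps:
j = 23/4524 (j = 3/(-7 + (600 - (-47 + 516)/(-476 + 637))) = 3/(-7 + (600 - 469/161)) = 3/(-7 + (600 - 1*67/23)) = 3/(-7 + (600 - 67/23)) = 3/(-7 + 13733/23) = 3/(13572/23) = 3*(23/13572) = 23/4524 ≈ 0.0050840)
L = -25
L*(-j) = -(-25)*23/4524 = -25*(-23/4524) = 575/4524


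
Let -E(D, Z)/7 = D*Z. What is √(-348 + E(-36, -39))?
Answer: 8*I*√159 ≈ 100.88*I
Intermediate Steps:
E(D, Z) = -7*D*Z
√(-348 + E(-36, -39)) = √(-348 - 7*(-36)*(-39)) = √(-348 - 9828) = √(-10176) = 8*I*√159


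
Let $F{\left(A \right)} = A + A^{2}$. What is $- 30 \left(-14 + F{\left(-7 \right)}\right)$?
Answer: $-840$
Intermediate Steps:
$- 30 \left(-14 + F{\left(-7 \right)}\right) = - 30 \left(-14 - 7 \left(1 - 7\right)\right) = - 30 \left(-14 - -42\right) = - 30 \left(-14 + 42\right) = \left(-30\right) 28 = -840$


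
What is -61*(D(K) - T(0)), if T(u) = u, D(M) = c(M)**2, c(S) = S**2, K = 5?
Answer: -38125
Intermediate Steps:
D(M) = M**4 (D(M) = (M**2)**2 = M**4)
-61*(D(K) - T(0)) = -61*(5**4 - 1*0) = -61*(625 + 0) = -61*625 = -38125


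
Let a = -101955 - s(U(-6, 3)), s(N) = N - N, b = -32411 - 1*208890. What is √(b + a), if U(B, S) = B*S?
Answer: 2*I*√85814 ≈ 585.88*I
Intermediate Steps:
b = -241301 (b = -32411 - 208890 = -241301)
s(N) = 0
a = -101955 (a = -101955 - 1*0 = -101955 + 0 = -101955)
√(b + a) = √(-241301 - 101955) = √(-343256) = 2*I*√85814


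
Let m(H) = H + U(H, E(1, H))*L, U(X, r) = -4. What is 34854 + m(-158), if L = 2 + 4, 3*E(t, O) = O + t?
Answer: 34672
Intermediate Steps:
E(t, O) = O/3 + t/3 (E(t, O) = (O + t)/3 = O/3 + t/3)
L = 6
m(H) = -24 + H (m(H) = H - 4*6 = H - 24 = -24 + H)
34854 + m(-158) = 34854 + (-24 - 158) = 34854 - 182 = 34672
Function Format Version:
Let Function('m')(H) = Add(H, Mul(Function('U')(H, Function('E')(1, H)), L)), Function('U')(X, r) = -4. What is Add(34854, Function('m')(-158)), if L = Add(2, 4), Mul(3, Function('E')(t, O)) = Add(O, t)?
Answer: 34672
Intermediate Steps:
Function('E')(t, O) = Add(Mul(Rational(1, 3), O), Mul(Rational(1, 3), t)) (Function('E')(t, O) = Mul(Rational(1, 3), Add(O, t)) = Add(Mul(Rational(1, 3), O), Mul(Rational(1, 3), t)))
L = 6
Function('m')(H) = Add(-24, H) (Function('m')(H) = Add(H, Mul(-4, 6)) = Add(H, -24) = Add(-24, H))
Add(34854, Function('m')(-158)) = Add(34854, Add(-24, -158)) = Add(34854, -182) = 34672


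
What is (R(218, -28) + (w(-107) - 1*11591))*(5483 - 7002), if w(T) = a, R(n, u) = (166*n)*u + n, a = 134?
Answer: 1556220057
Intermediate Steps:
R(n, u) = n + 166*n*u (R(n, u) = 166*n*u + n = n + 166*n*u)
w(T) = 134
(R(218, -28) + (w(-107) - 1*11591))*(5483 - 7002) = (218*(1 + 166*(-28)) + (134 - 1*11591))*(5483 - 7002) = (218*(1 - 4648) + (134 - 11591))*(-1519) = (218*(-4647) - 11457)*(-1519) = (-1013046 - 11457)*(-1519) = -1024503*(-1519) = 1556220057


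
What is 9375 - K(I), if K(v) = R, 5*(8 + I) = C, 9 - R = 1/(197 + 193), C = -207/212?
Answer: 3652741/390 ≈ 9366.0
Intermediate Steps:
C = -207/212 (C = -207*1/212 = -207/212 ≈ -0.97641)
R = 3509/390 (R = 9 - 1/(197 + 193) = 9 - 1/390 = 3509/390 ≈ 8.9974)
I = -8687/1060 (I = -8 + (1/5)*(-207/212) = -8 - 207/1060 = -8687/1060 ≈ -8.1953)
K(v) = 3509/390
9375 - K(I) = 9375 - 1*3509/390 = 9375 - 3509/390 = 3652741/390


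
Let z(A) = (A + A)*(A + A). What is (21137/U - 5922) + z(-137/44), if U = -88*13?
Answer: -74266961/12584 ≈ -5901.7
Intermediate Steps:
U = -1144
z(A) = 4*A**2 (z(A) = (2*A)*(2*A) = 4*A**2)
(21137/U - 5922) + z(-137/44) = (21137/(-1144) - 5922) + 4*(-137/44)**2 = (21137*(-1/1144) - 5922) + 4*(-137*1/44)**2 = (-21137/1144 - 5922) + 4*(-137/44)**2 = -6795905/1144 + 4*(18769/1936) = -6795905/1144 + 18769/484 = -74266961/12584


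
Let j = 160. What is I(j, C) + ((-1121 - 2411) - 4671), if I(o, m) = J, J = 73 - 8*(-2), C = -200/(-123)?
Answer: -8114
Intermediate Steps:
C = 200/123 (C = -200*(-1/123) = 200/123 ≈ 1.6260)
J = 89 (J = 73 - 1*(-16) = 73 + 16 = 89)
I(o, m) = 89
I(j, C) + ((-1121 - 2411) - 4671) = 89 + ((-1121 - 2411) - 4671) = 89 + (-3532 - 4671) = 89 - 8203 = -8114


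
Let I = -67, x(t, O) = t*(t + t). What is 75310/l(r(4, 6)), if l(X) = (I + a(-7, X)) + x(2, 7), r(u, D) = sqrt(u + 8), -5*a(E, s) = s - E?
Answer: -28429525/22798 + 188275*sqrt(3)/22798 ≈ -1232.7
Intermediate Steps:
a(E, s) = -s/5 + E/5 (a(E, s) = -(s - E)/5 = -s/5 + E/5)
x(t, O) = 2*t**2 (x(t, O) = t*(2*t) = 2*t**2)
r(u, D) = sqrt(8 + u)
l(X) = -302/5 - X/5 (l(X) = (-67 + (-X/5 + (1/5)*(-7))) + 2*2**2 = (-67 + (-X/5 - 7/5)) + 2*4 = (-67 + (-7/5 - X/5)) + 8 = (-342/5 - X/5) + 8 = -302/5 - X/5)
75310/l(r(4, 6)) = 75310/(-302/5 - sqrt(8 + 4)/5) = 75310/(-302/5 - 2*sqrt(3)/5)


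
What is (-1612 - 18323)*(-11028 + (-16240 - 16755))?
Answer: 877598505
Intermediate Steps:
(-1612 - 18323)*(-11028 + (-16240 - 16755)) = -19935*(-11028 - 32995) = -19935*(-44023) = 877598505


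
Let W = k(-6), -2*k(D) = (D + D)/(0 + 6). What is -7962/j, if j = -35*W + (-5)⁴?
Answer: -3981/295 ≈ -13.495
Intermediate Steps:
k(D) = -D/6 (k(D) = -(D + D)/(2*(0 + 6)) = -2*D/(2*6) = -D/6)
W = 1 (W = -⅙*(-6) = 1)
j = 590 (j = -35*1 + (-5)⁴ = -35 + 625 = 590)
-7962/j = -7962/590 = -7962*1/590 = -3981/295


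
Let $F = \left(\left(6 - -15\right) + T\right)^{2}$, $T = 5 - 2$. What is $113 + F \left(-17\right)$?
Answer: $-9679$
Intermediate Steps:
$T = 3$
$F = 576$ ($F = \left(\left(6 - -15\right) + 3\right)^{2} = \left(\left(6 + 15\right) + 3\right)^{2} = \left(21 + 3\right)^{2} = 24^{2} = 576$)
$113 + F \left(-17\right) = 113 + 576 \left(-17\right) = 113 - 9792 = -9679$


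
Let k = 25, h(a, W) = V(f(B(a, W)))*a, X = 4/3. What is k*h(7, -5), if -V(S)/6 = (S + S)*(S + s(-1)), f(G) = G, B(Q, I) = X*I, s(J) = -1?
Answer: -322000/3 ≈ -1.0733e+5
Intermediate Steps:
X = 4/3 (X = 4*(⅓) = 4/3 ≈ 1.3333)
B(Q, I) = 4*I/3
V(S) = -12*S*(-1 + S) (V(S) = -6*(S + S)*(S - 1) = -6*2*S*(-1 + S) = -12*S*(-1 + S))
h(a, W) = 16*W*a*(1 - 4*W/3) (h(a, W) = (12*(4*W/3)*(1 - 4*W/3))*a = (16*W*(1 - 4*W/3))*a = 16*W*a*(1 - 4*W/3))
k*h(7, -5) = 25*((16/3)*(-5)*7*(3 - 4*(-5))) = 25*((16/3)*(-5)*7*(3 + 20)) = 25*((16/3)*(-5)*7*23) = 25*(-12880/3) = -322000/3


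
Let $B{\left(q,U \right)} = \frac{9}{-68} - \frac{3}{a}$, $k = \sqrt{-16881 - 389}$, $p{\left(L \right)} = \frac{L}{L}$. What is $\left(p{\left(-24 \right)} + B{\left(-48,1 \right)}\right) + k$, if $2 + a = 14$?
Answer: $\frac{21}{34} + i \sqrt{17270} \approx 0.61765 + 131.42 i$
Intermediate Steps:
$a = 12$ ($a = -2 + 14 = 12$)
$p{\left(L \right)} = 1$
$k = i \sqrt{17270}$ ($k = \sqrt{-17270} = i \sqrt{17270} \approx 131.42 i$)
$B{\left(q,U \right)} = - \frac{13}{34}$ ($B{\left(q,U \right)} = \frac{9}{-68} - \frac{3}{12} = 9 \left(- \frac{1}{68}\right) - \frac{1}{4} = - \frac{9}{68} - \frac{1}{4} = - \frac{13}{34}$)
$\left(p{\left(-24 \right)} + B{\left(-48,1 \right)}\right) + k = \left(1 - \frac{13}{34}\right) + i \sqrt{17270} = \frac{21}{34} + i \sqrt{17270}$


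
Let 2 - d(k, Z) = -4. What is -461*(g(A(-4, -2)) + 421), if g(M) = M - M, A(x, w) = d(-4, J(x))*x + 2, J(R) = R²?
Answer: -194081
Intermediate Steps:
d(k, Z) = 6 (d(k, Z) = 2 - 1*(-4) = 2 + 4 = 6)
A(x, w) = 2 + 6*x (A(x, w) = 6*x + 2 = 2 + 6*x)
g(M) = 0
-461*(g(A(-4, -2)) + 421) = -461*(0 + 421) = -461*421 = -194081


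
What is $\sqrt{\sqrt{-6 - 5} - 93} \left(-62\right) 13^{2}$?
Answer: $- 10478 \sqrt{-93 + i \sqrt{11}} \approx -1801.5 - 1.0106 \cdot 10^{5} i$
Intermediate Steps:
$\sqrt{\sqrt{-6 - 5} - 93} \left(-62\right) 13^{2} = \sqrt{\sqrt{-11} - 93} \left(-62\right) 169 = \sqrt{i \sqrt{11} - 93} \left(-62\right) 169 = \sqrt{-93 + i \sqrt{11}} \left(-62\right) 169 = - 62 \sqrt{-93 + i \sqrt{11}} \cdot 169 = - 10478 \sqrt{-93 + i \sqrt{11}}$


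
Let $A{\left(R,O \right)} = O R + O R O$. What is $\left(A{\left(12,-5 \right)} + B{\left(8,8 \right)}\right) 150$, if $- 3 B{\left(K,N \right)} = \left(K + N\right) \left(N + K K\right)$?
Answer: $-21600$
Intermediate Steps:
$B{\left(K,N \right)} = - \frac{\left(K + N\right) \left(N + K^{2}\right)}{3}$ ($B{\left(K,N \right)} = - \frac{\left(K + N\right) \left(N + K K\right)}{3} = - \frac{\left(K + N\right) \left(N + K^{2}\right)}{3}$)
$A{\left(R,O \right)} = O R + R O^{2}$
$\left(A{\left(12,-5 \right)} + B{\left(8,8 \right)}\right) 150 = \left(\left(-5\right) 12 \left(1 - 5\right) - \left(192 + \frac{64}{3} + \frac{512}{3}\right)\right) 150 = \left(\left(-5\right) 12 \left(-4\right) - \left(\frac{640}{3} + \frac{512}{3}\right)\right) 150 = \left(240 - 384\right) 150 = \left(-144\right) 150 = -21600$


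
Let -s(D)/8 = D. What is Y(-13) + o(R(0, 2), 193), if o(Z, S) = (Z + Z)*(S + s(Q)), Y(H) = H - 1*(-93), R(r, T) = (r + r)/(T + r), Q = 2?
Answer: 80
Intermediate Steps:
s(D) = -8*D
R(r, T) = 2*r/(T + r) (R(r, T) = (2*r)/(T + r) = 2*r/(T + r))
Y(H) = 93 + H (Y(H) = H + 93 = 93 + H)
o(Z, S) = 2*Z*(-16 + S) (o(Z, S) = (Z + Z)*(S - 8*2) = (2*Z)*(S - 16) = (2*Z)*(-16 + S) = 2*Z*(-16 + S))
Y(-13) + o(R(0, 2), 193) = (93 - 13) + 2*(2*0/(2 + 0))*(-16 + 193) = 80 + 2*(2*0/2)*177 = 80 + 2*(2*0*(½))*177 = 80 + 2*0*177 = 80 + 0 = 80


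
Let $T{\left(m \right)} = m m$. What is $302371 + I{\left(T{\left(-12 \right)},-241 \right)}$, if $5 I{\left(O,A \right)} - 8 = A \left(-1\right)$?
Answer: $\frac{1512104}{5} \approx 3.0242 \cdot 10^{5}$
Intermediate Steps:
$T{\left(m \right)} = m^{2}$
$I{\left(O,A \right)} = \frac{8}{5} - \frac{A}{5}$ ($I{\left(O,A \right)} = \frac{8}{5} + \frac{A \left(-1\right)}{5} = \frac{8}{5} + \frac{\left(-1\right) A}{5} = \frac{8}{5} - \frac{A}{5}$)
$302371 + I{\left(T{\left(-12 \right)},-241 \right)} = 302371 + \left(\frac{8}{5} - - \frac{241}{5}\right) = 302371 + \left(\frac{8}{5} + \frac{241}{5}\right) = 302371 + \frac{249}{5} = \frac{1512104}{5}$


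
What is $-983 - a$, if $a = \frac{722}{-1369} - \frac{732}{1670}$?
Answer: $- \frac{1122578121}{1143115} \approx -982.03$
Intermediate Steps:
$a = - \frac{1103924}{1143115}$ ($a = 722 \left(- \frac{1}{1369}\right) - \frac{366}{835} = - \frac{722}{1369} - \frac{366}{835} = - \frac{1103924}{1143115} \approx -0.96572$)
$-983 - a = -983 - - \frac{1103924}{1143115} = -983 + \frac{1103924}{1143115} = - \frac{1122578121}{1143115}$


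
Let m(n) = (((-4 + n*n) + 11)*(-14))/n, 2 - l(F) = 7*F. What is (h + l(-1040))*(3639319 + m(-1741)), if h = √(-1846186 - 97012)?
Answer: 46448161347302/1741 + 6378489611*I*√1943198/1741 ≈ 2.6679e+10 + 5.1071e+9*I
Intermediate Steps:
l(F) = 2 - 7*F
h = I*√1943198 (h = √(-1943198) = I*√1943198 ≈ 1394.0*I)
m(n) = (-98 - 14*n²)/n (m(n) = (((-4 + n²) + 11)*(-14))/n = ((7 + n²)*(-14))/n = (-98 - 14*n²)/n)
(h + l(-1040))*(3639319 + m(-1741)) = (I*√1943198 + (2 - 7*(-1040)))*(3639319 + (-98/(-1741) - 14*(-1741))) = (I*√1943198 + (2 + 7280))*(3639319 + (-98*(-1/1741) + 24374)) = (I*√1943198 + 7282)*(3639319 + (98/1741 + 24374)) = (7282 + I*√1943198)*(3639319 + 42435232/1741) = (7282 + I*√1943198)*(6378489611/1741) = 46448161347302/1741 + 6378489611*I*√1943198/1741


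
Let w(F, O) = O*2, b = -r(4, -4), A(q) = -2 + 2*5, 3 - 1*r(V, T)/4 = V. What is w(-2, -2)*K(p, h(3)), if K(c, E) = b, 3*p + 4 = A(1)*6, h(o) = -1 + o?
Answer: -16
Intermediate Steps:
r(V, T) = 12 - 4*V
A(q) = 8 (A(q) = -2 + 10 = 8)
p = 44/3 (p = -4/3 + (8*6)/3 = -4/3 + (1/3)*48 = -4/3 + 16 = 44/3 ≈ 14.667)
b = 4 (b = -(12 - 4*4) = -(12 - 16) = -1*(-4) = 4)
K(c, E) = 4
w(F, O) = 2*O
w(-2, -2)*K(p, h(3)) = (2*(-2))*4 = -4*4 = -16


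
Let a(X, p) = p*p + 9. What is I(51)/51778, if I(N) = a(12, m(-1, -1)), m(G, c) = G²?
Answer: 5/25889 ≈ 0.00019313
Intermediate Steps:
a(X, p) = 9 + p² (a(X, p) = p² + 9 = 9 + p²)
I(N) = 10 (I(N) = 9 + ((-1)²)² = 9 + 1² = 9 + 1 = 10)
I(51)/51778 = 10/51778 = 10*(1/51778) = 5/25889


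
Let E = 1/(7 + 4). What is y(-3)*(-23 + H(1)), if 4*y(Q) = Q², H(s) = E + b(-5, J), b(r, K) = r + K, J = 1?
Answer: -666/11 ≈ -60.545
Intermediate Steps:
b(r, K) = K + r
E = 1/11 ≈ 0.090909
H(s) = -43/11 (H(s) = 1/11 + (1 - 5) = 1/11 - 4 = -43/11)
y(Q) = Q²/4
y(-3)*(-23 + H(1)) = ((¼)*(-3)²)*(-23 - 43/11) = ((¼)*9)*(-296/11) = (9/4)*(-296/11) = -666/11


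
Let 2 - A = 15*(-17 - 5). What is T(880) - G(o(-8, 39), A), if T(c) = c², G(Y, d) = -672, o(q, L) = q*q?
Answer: 775072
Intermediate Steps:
A = 332 (A = 2 - 15*(-17 - 5) = 2 - 15*(-22) = 2 - 1*(-330) = 2 + 330 = 332)
o(q, L) = q²
T(880) - G(o(-8, 39), A) = 880² - 1*(-672) = 774400 + 672 = 775072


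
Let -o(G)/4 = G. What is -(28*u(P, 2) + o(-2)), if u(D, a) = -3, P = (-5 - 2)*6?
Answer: 76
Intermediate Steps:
P = -42 (P = -7*6 = -42)
o(G) = -4*G
-(28*u(P, 2) + o(-2)) = -(28*(-3) - 4*(-2)) = -(-84 + 8) = -1*(-76) = 76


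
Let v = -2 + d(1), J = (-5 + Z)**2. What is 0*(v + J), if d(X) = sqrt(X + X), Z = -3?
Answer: 0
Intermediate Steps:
d(X) = sqrt(2)*sqrt(X) (d(X) = sqrt(2*X) = sqrt(2)*sqrt(X))
J = 64 (J = (-5 - 3)**2 = (-8)**2 = 64)
v = -2 + sqrt(2) (v = -2 + sqrt(2)*sqrt(1) = -2 + sqrt(2)*1 = -2 + sqrt(2) ≈ -0.58579)
0*(v + J) = 0*((-2 + sqrt(2)) + 64) = 0*(62 + sqrt(2)) = 0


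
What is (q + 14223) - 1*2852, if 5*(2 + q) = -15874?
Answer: 40971/5 ≈ 8194.2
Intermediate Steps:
q = -15884/5 (q = -2 + (1/5)*(-15874) = -2 - 15874/5 = -15884/5 ≈ -3176.8)
(q + 14223) - 1*2852 = (-15884/5 + 14223) - 1*2852 = 55231/5 - 2852 = 40971/5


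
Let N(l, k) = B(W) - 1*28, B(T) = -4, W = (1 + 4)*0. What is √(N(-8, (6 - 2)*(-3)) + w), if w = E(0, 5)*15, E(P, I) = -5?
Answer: I*√107 ≈ 10.344*I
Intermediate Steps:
W = 0 (W = 5*0 = 0)
N(l, k) = -32 (N(l, k) = -4 - 1*28 = -4 - 28 = -32)
w = -75 (w = -5*15 = -75)
√(N(-8, (6 - 2)*(-3)) + w) = √(-32 - 75) = √(-107) = I*√107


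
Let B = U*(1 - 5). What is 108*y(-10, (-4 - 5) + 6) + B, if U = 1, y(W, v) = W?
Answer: -1084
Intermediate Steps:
B = -4 (B = 1*(1 - 5) = 1*(-4) = -4)
108*y(-10, (-4 - 5) + 6) + B = 108*(-10) - 4 = -1080 - 4 = -1084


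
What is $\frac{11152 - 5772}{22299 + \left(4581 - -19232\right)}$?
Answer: $\frac{1345}{11528} \approx 0.11667$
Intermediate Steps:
$\frac{11152 - 5772}{22299 + \left(4581 - -19232\right)} = \frac{5380}{22299 + \left(4581 + 19232\right)} = \frac{5380}{22299 + 23813} = \frac{5380}{46112} = 5380 \cdot \frac{1}{46112} = \frac{1345}{11528}$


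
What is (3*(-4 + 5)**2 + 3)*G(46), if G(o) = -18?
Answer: -108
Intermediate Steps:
(3*(-4 + 5)**2 + 3)*G(46) = (3*(-4 + 5)**2 + 3)*(-18) = (3*1**2 + 3)*(-18) = (3*1 + 3)*(-18) = (3 + 3)*(-18) = 6*(-18) = -108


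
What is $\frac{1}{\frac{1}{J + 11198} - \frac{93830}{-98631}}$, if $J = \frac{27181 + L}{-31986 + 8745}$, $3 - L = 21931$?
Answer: $\frac{950683989645}{904493034223} \approx 1.0511$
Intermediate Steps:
$L = -21928$ ($L = 3 - 21931 = -21928$)
$J = - \frac{1751}{7747}$ ($J = \frac{27181 - 21928}{-31986 + 8745} = \frac{5253}{-23241} = 5253 \left(- \frac{1}{23241}\right) = - \frac{1751}{7747} \approx -0.22602$)
$\frac{1}{\frac{1}{J + 11198} - \frac{93830}{-98631}} = \frac{1}{\frac{1}{- \frac{1751}{7747} + 11198} - \frac{93830}{-98631}} = \frac{1}{\frac{1}{\frac{86749155}{7747}} - - \frac{93830}{98631}} = \frac{1}{\frac{7747}{86749155} + \frac{93830}{98631}} = \frac{1}{\frac{904493034223}{950683989645}} = \frac{950683989645}{904493034223}$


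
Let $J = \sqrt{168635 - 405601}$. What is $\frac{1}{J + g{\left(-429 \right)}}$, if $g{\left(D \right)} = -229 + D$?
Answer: $- \frac{329}{334965} - \frac{i \sqrt{236966}}{669930} \approx -0.00098219 - 0.00072663 i$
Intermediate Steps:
$J = i \sqrt{236966}$ ($J = \sqrt{-236966} = i \sqrt{236966} \approx 486.79 i$)
$\frac{1}{J + g{\left(-429 \right)}} = \frac{1}{i \sqrt{236966} - 658} = \frac{1}{-658 + i \sqrt{236966}}$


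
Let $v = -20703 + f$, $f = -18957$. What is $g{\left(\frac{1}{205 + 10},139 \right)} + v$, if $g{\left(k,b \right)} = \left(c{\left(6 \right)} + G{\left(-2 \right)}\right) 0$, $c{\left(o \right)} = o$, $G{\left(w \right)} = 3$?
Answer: $-39660$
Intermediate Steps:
$g{\left(k,b \right)} = 0$ ($g{\left(k,b \right)} = \left(6 + 3\right) 0 = 9 \cdot 0 = 0$)
$v = -39660$ ($v = -20703 - 18957 = -39660$)
$g{\left(\frac{1}{205 + 10},139 \right)} + v = 0 - 39660 = -39660$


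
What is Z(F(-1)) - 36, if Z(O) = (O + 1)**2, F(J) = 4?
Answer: -11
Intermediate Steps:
Z(O) = (1 + O)**2
Z(F(-1)) - 36 = (1 + 4)**2 - 36 = 5**2 - 36 = 25 - 36 = -11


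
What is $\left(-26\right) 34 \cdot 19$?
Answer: $-16796$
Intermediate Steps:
$\left(-26\right) 34 \cdot 19 = \left(-884\right) 19 = -16796$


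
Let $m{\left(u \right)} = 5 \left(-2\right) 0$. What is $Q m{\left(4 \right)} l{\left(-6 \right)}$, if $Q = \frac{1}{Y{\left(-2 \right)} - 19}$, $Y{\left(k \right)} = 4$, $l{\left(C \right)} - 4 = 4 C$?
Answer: $0$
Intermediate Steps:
$m{\left(u \right)} = 0$ ($m{\left(u \right)} = \left(-10\right) 0 = 0$)
$l{\left(C \right)} = 4 + 4 C$
$Q = - \frac{1}{15}$ ($Q = \frac{1}{4 - 19} = \frac{1}{-15} = - \frac{1}{15} \approx -0.066667$)
$Q m{\left(4 \right)} l{\left(-6 \right)} = \left(- \frac{1}{15}\right) 0 \left(4 + 4 \left(-6\right)\right) = 0 \left(4 - 24\right) = 0 \left(-20\right) = 0$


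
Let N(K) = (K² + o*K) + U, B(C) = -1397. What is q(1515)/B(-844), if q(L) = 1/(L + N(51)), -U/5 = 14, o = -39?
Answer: -1/2873629 ≈ -3.4799e-7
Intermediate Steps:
U = -70 (U = -5*14 = -70)
N(K) = -70 + K² - 39*K (N(K) = (K² - 39*K) - 70 = -70 + K² - 39*K)
q(L) = 1/(542 + L) (q(L) = 1/(L + (-70 + 51² - 39*51)) = 1/(L + (-70 + 2601 - 1989)) = 1/(L + 542) = 1/(542 + L))
q(1515)/B(-844) = 1/((542 + 1515)*(-1397)) = -1/1397/2057 = (1/2057)*(-1/1397) = -1/2873629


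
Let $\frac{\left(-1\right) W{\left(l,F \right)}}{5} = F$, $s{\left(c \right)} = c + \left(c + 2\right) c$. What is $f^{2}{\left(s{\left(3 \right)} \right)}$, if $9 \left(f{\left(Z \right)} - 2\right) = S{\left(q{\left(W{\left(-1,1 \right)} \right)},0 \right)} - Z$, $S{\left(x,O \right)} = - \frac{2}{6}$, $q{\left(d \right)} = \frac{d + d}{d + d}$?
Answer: $\frac{1}{729} \approx 0.0013717$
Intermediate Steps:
$s{\left(c \right)} = c + c \left(2 + c\right)$ ($s{\left(c \right)} = c + \left(2 + c\right) c = c + c \left(2 + c\right)$)
$W{\left(l,F \right)} = - 5 F$
$q{\left(d \right)} = 1$ ($q{\left(d \right)} = \frac{2 d}{2 d} = 2 d \frac{1}{2 d} = 1$)
$S{\left(x,O \right)} = - \frac{1}{3}$ ($S{\left(x,O \right)} = \left(-2\right) \frac{1}{6} = - \frac{1}{3}$)
$f{\left(Z \right)} = \frac{53}{27} - \frac{Z}{9}$ ($f{\left(Z \right)} = 2 + \frac{- \frac{1}{3} - Z}{9} = 2 - \left(\frac{1}{27} + \frac{Z}{9}\right) = \frac{53}{27} - \frac{Z}{9}$)
$f^{2}{\left(s{\left(3 \right)} \right)} = \left(\frac{53}{27} - \frac{3 \left(3 + 3\right)}{9}\right)^{2} = \left(\frac{53}{27} - \frac{3 \cdot 6}{9}\right)^{2} = \left(\frac{53}{27} - 2\right)^{2} = \left(- \frac{1}{27}\right)^{2} = \frac{1}{729}$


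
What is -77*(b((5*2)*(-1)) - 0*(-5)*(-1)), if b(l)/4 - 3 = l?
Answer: 2156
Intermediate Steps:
b(l) = 12 + 4*l
-77*(b((5*2)*(-1)) - 0*(-5)*(-1)) = -77*((12 + 4*((5*2)*(-1))) - 0*(-5)*(-1)) = -77*((12 + 4*(10*(-1))) - 1*0*(-1)) = -77*((12 + 4*(-10)) + 0*(-1)) = -77*((12 - 40) + 0) = -77*(-28 + 0) = -77*(-28) = 2156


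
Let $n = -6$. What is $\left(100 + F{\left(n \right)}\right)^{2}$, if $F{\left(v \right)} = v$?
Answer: $8836$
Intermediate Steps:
$\left(100 + F{\left(n \right)}\right)^{2} = \left(100 - 6\right)^{2} = 94^{2} = 8836$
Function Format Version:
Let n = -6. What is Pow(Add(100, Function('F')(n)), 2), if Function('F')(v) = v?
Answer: 8836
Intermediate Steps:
Pow(Add(100, Function('F')(n)), 2) = Pow(Add(100, -6), 2) = Pow(94, 2) = 8836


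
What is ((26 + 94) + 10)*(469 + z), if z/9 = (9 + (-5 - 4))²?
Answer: 60970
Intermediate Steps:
z = 0 (z = 9*(9 + (-5 - 4))² = 9*(9 - 9)² = 9*0² = 9*0 = 0)
((26 + 94) + 10)*(469 + z) = ((26 + 94) + 10)*(469 + 0) = (120 + 10)*469 = 130*469 = 60970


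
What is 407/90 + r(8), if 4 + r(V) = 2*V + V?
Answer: 2207/90 ≈ 24.522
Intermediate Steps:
r(V) = -4 + 3*V (r(V) = -4 + (2*V + V) = -4 + 3*V)
407/90 + r(8) = 407/90 + (-4 + 3*8) = 407*(1/90) + (-4 + 24) = 407/90 + 20 = 2207/90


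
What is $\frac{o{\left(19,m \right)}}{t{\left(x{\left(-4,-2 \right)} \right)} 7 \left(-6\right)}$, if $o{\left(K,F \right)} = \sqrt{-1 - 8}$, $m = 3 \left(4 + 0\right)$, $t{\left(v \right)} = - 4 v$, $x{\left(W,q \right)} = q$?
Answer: $- \frac{i}{112} \approx - 0.0089286 i$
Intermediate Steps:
$m = 12$ ($m = 3 \cdot 4 = 12$)
$o{\left(K,F \right)} = 3 i$ ($o{\left(K,F \right)} = \sqrt{-9} = 3 i$)
$\frac{o{\left(19,m \right)}}{t{\left(x{\left(-4,-2 \right)} \right)} 7 \left(-6\right)} = \frac{3 i}{\left(-4\right) \left(-2\right) 7 \left(-6\right)} = \frac{3 i}{8 \cdot 7 \left(-6\right)} = \frac{3 i}{56 \left(-6\right)} = \frac{3 i}{-336} = 3 i \left(- \frac{1}{336}\right) = - \frac{i}{112}$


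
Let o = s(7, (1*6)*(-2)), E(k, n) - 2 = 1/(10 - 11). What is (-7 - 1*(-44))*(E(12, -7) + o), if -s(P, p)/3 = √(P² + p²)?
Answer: 37 - 111*√193 ≈ -1505.1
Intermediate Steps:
E(k, n) = 1 (E(k, n) = 2 + 1/(10 - 11) = 2 + 1/(-1) = 2 - 1 = 1)
s(P, p) = -3*√(P² + p²)
o = -3*√193 (o = -3*√(7² + ((1*6)*(-2))²) = -3*√(49 + (6*(-2))²) = -3*√(49 + (-12)²) = -3*√(49 + 144) = -3*√193 ≈ -41.677)
(-7 - 1*(-44))*(E(12, -7) + o) = (-7 - 1*(-44))*(1 - 3*√193) = (-7 + 44)*(1 - 3*√193) = 37*(1 - 3*√193) = 37 - 111*√193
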